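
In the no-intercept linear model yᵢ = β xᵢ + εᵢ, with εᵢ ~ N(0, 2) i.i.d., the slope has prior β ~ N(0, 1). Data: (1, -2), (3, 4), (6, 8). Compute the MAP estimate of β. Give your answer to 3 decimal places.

log p(β | y) = −Σ(yᵢ − βxᵢ)²/(2·2) − β²/(2·1) + const.
Setting the derivative to zero: Σxᵢ(yᵢ − βxᵢ)/2 − β/1 = 0, so β = Σxᵢyᵢ / (Σxᵢ² + σ²/τ²).
Σxᵢyᵢ = 1·(-2) + 3·4 + 6·8 = 58; Σxᵢ² = 46; σ²/τ² = 2.
β̂_MAP = 58 / (46 + 2) = 58/48 ≈ 1.208.

β̂_MAP = 1.208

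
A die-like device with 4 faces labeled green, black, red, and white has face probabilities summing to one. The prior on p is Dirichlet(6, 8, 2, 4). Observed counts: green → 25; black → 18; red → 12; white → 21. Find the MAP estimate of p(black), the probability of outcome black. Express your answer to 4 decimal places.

The posterior is Dirichlet(αᵢ + nᵢ) = Dirichlet(31, 26, 14, 25).
For a Dirichlet(a₁,…,a_K) with all aᵢ > 1, the mode has j-th component (aⱼ − 1)/(Σaᵢ − K).
Here Σaᵢ = 96 and K = 4, so p(black) = (26 − 1)/(96 − 4) = 25/92 ≈ 0.2717.

MAP estimate of p(black) = 0.2717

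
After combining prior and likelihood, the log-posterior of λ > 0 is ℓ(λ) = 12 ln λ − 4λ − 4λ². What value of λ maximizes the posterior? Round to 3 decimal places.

ℓ'(λ) = 12/λ − 4 − 8λ. Setting this to zero and multiplying by λ: 8λ² + 4λ − 12 = 0.
λ = (−4 + √(4² + 4·8·12)) / (2·8) = (−4 + √400) / 16 = (−4 + 20)/16 = 1.
ℓ''(λ) = −12/λ² − 8 < 0, confirming a maximum.

λ̂_MAP = 1.000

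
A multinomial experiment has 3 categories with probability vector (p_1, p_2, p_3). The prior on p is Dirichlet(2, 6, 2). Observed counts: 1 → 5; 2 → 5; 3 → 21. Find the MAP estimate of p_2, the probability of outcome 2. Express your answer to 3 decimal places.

The posterior is Dirichlet(αᵢ + nᵢ) = Dirichlet(7, 11, 23).
For a Dirichlet(a₁,…,a_K) with all aᵢ > 1, the mode has j-th component (aⱼ − 1)/(Σaᵢ − K).
Here Σaᵢ = 41 and K = 3, so p_2 = (11 − 1)/(41 − 3) = 10/38 ≈ 0.263.

MAP estimate: 0.263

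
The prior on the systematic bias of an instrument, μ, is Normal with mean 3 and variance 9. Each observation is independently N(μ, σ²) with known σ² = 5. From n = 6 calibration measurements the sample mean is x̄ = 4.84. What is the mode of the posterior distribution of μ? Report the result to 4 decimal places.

n = 6, x̄ = 4.84.
For a Normal prior and Normal likelihood with known variance, the posterior is Normal; its mode equals its mean, the precision-weighted average.
Prior precision 1/σ₀² = 1/9; data precision n/σ² = 6/5 = 1.2.
μ̂ = ((1/9)·3 + 1.2·4.84) / (1/9 + 1.2) = (2303/375)/(59/45) = 6909/1475 ≈ 4.6841.

μ̂_MAP = 4.6841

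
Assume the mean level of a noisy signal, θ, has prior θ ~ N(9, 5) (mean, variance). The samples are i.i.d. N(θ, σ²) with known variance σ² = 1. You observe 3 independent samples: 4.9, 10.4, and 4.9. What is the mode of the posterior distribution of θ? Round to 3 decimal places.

θ̂_MAP = 6.875

n = 3; x̄ = (4.9 + 10.4 + 4.9)/3 = 20.2/3 = 101/15 ≈ 6.7333.
For a Normal prior and Normal likelihood with known variance, the posterior is Normal; its mode equals its mean, the precision-weighted average.
Prior precision 1/σ₀² = 1/5 = 0.2; data precision n/σ² = 3/1 = 3.
θ̂ = (0.2·9 + 3·(101/15)) / (0.2 + 3) = 22/3.2 = 6.875.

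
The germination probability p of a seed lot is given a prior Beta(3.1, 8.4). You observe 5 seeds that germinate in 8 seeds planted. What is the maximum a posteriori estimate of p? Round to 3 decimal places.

p̂_MAP = 0.406

Prior: Beta(3.1, 8.4).
Data: 5 successes in 8 trials. The binomial likelihood contributes p^5(1−p)^3, so the posterior is Beta(3.1+5, 8.4+3) = Beta(8.1, 11.4).
For Beta(a, b) with a, b > 1 the mode is (a−1)/(a+b−2) = 7.1/17.5 ≈ 0.406.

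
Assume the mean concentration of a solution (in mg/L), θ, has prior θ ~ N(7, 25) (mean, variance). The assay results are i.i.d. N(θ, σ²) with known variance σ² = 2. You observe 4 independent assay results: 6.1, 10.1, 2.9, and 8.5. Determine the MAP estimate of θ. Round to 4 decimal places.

θ̂_MAP = 6.9020

n = 4; x̄ = (6.1 + 10.1 + 2.9 + 8.5)/4 = 27.6/4 = 6.9.
For a Normal prior and Normal likelihood with known variance, the posterior is Normal; its mode equals its mean, the precision-weighted average.
Prior precision 1/σ₀² = 1/25 = 0.04; data precision n/σ² = 4/2 = 2.
θ̂ = (0.04·7 + 2·6.9) / (0.04 + 2) = 14.08/2.04 = 352/51 ≈ 6.9020.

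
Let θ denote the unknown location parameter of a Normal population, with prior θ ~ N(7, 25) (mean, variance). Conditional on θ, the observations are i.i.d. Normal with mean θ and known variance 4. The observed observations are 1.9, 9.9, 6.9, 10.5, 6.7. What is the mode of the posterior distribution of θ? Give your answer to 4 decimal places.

n = 5; x̄ = (1.9 + 9.9 + 6.9 + 10.5 + 6.7)/5 = 35.9/5 = 7.18.
For a Normal prior and Normal likelihood with known variance, the posterior is Normal; its mode equals its mean, the precision-weighted average.
Prior precision 1/σ₀² = 1/25 = 0.04; data precision n/σ² = 5/4 = 1.25.
θ̂ = (0.04·7 + 1.25·7.18) / (0.04 + 1.25) = 9.255/1.29 = 617/86 ≈ 7.1744.

θ̂_MAP = 7.1744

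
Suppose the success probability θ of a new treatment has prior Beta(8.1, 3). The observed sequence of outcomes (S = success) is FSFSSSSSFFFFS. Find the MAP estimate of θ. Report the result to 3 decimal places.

Prior: Beta(8.1, 3).
Data: 7 successes in 13 trials (from the sequence). The binomial likelihood contributes θ^7(1−θ)^6, so the posterior is Beta(8.1+7, 3+6) = Beta(15.1, 9).
For Beta(a, b) with a, b > 1 the mode is (a−1)/(a+b−2) = 14.1/22.1 ≈ 0.638.

θ̂_MAP = 0.638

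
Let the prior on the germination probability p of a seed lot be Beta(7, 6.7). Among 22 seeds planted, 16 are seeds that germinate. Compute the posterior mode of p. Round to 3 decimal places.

Prior: Beta(7, 6.7).
Data: 16 successes in 22 trials. The binomial likelihood contributes p^16(1−p)^6, so the posterior is Beta(7+16, 6.7+6) = Beta(23, 12.7).
For Beta(a, b) with a, b > 1 the mode is (a−1)/(a+b−2) = 22/33.7 ≈ 0.653.

p̂_MAP = 0.653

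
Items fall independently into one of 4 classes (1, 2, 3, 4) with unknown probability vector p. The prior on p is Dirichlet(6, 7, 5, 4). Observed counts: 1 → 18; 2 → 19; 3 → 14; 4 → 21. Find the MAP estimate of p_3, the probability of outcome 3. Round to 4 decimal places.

The posterior is Dirichlet(αᵢ + nᵢ) = Dirichlet(24, 26, 19, 25).
For a Dirichlet(a₁,…,a_K) with all aᵢ > 1, the mode has j-th component (aⱼ − 1)/(Σaᵢ − K).
Here Σaᵢ = 94 and K = 4, so p_3 = (19 − 1)/(94 − 4) = 18/90 ≈ 0.2000.

MAP estimate: 0.2000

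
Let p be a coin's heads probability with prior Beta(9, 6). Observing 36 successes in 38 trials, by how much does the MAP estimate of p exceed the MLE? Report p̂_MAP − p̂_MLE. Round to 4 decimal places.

Posterior is Beta(45, 8); MAP = (45−1)/(53−2) = 44/51 ≈ 0.86275.
MLE ignores the prior: p̂_MLE = k/n = 36/38 ≈ 0.94737.
Difference = 44/51 − 36/38 = -82/969 ≈ -0.0846.

MAP − MLE = -0.0846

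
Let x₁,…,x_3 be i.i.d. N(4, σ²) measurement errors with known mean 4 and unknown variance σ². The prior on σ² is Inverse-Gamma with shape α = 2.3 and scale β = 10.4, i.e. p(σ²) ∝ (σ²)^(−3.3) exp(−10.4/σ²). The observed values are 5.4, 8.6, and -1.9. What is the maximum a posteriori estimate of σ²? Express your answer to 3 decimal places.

Sum of squared deviations about the known mean: SS = (5.4−4)² + (8.6−4)² + (-1.9−4)² = 57.93.
The Normal likelihood contributes (σ²)^(−n/2) exp(−SS/(2σ²)), so the posterior is Inverse-Gamma(α + n/2, β + SS/2) = Inverse-Gamma(3.8, 39.365).
The mode of Inverse-Gamma(a, b) is b/(a+1) = 39.365/4.8 ≈ 8.201.

σ̂²_MAP = 8.201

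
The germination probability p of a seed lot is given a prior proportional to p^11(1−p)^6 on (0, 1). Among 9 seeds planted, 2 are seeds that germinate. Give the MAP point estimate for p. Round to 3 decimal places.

p̂_MAP = 0.500

The prior density ∝ p^11(1−p)^6 is the kernel of Beta(12, 7).
Data: 2 successes in 9 trials. The binomial likelihood contributes p^2(1−p)^7, so the posterior is Beta(12+2, 7+7) = Beta(14, 14).
For Beta(a, b) with a, b > 1 the mode is (a−1)/(a+b−2) = 13/26 ≈ 0.500.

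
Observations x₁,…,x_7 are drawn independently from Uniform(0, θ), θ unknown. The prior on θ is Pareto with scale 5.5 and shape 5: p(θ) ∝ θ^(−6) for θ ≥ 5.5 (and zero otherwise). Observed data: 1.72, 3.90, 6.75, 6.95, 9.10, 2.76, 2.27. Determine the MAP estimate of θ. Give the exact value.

The Uniform(0, θ) likelihood is θ^(−n) for θ ≥ max(xᵢ), zero otherwise. Here max(xᵢ) = 9.10.
Posterior ∝ θ^(−6) · θ^(−7) = θ^(−13) on θ ≥ max(5.5, 9.10) = 9.10.
This density is strictly decreasing in θ, so the posterior mode lies at the lower boundary of the support.

θ̂_MAP = 9.10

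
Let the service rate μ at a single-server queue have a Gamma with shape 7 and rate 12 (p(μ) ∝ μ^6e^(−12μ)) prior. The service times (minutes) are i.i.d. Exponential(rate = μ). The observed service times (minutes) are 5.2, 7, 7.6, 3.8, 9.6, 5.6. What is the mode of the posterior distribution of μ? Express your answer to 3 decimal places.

μ̂_MAP = 0.236

The Exponential(rate=μ) likelihood is ∝ μ^n e^(−μΣtᵢ). Here n = 6 and Σtᵢ = 5.2 + 7 + 7.6 + 3.8 + 9.6 + 5.6 = 38.8.
Posterior ∝ μ^6e^(−12μ) · μ^6e^(−38.8μ) = μ^12e^(−50.8μ), i.e. Gamma(13, 50.8).
Mode = (a−1)/b = 12/50.8 ≈ 0.236.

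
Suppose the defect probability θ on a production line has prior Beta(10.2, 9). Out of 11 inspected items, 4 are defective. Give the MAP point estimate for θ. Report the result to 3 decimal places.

Prior: Beta(10.2, 9).
Data: 4 successes in 11 trials. The binomial likelihood contributes θ^4(1−θ)^7, so the posterior is Beta(10.2+4, 9+7) = Beta(14.2, 16).
For Beta(a, b) with a, b > 1 the mode is (a−1)/(a+b−2) = 13.2/28.2 ≈ 0.468.

θ̂_MAP = 0.468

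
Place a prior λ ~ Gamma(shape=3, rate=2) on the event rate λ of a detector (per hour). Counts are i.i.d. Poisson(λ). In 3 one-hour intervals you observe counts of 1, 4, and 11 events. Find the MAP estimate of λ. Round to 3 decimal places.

Σxᵢ = 1+4+11 = 16, with n = 3.
Posterior ∝ λ^2e^(−2λ) · λ^16e^(−3λ) = λ^18e^(−5λ), i.e. Gamma(shape=19, rate=5).
The mode of a Gamma(a, b) with a ≥ 1 (shape–rate) is (a−1)/b = 18/5 ≈ 3.600.

λ̂_MAP = 3.600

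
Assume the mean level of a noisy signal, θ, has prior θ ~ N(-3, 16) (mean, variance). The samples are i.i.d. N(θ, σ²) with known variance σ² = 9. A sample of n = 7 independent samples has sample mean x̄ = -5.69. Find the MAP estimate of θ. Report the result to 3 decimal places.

n = 7, x̄ = -5.69.
For a Normal prior and Normal likelihood with known variance, the posterior is Normal; its mode equals its mean, the precision-weighted average.
Prior precision 1/σ₀² = 1/16 = 0.0625; data precision n/σ² = 7/9.
θ̂ = (0.0625·(-3) + (7/9)·(-5.69)) / (0.0625 + 7/9) = (-16607/3600)/(121/144) = -16607/3025 ≈ -5.490.

θ̂_MAP = -5.490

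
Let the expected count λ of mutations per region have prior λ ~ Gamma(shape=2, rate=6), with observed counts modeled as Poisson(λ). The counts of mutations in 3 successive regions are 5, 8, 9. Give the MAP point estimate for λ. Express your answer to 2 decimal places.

Σxᵢ = 5+8+9 = 22, with n = 3.
Posterior ∝ λe^(−6λ) · λ^22e^(−3λ) = λ^23e^(−9λ), i.e. Gamma(shape=24, rate=9).
The mode of a Gamma(a, b) with a ≥ 1 (shape–rate) is (a−1)/b = 23/9 ≈ 2.56.

λ̂_MAP = 2.56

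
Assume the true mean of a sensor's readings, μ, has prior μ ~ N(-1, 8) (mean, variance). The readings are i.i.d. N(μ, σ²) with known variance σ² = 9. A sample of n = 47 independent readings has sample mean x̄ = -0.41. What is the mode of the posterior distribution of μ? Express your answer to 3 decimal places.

n = 47, x̄ = -0.41.
For a Normal prior and Normal likelihood with known variance, the posterior is Normal; its mode equals its mean, the precision-weighted average.
Prior precision 1/σ₀² = 1/8 = 0.125; data precision n/σ² = 47/9.
μ̂ = (0.125·(-1) + (47/9)·(-0.41)) / (0.125 + 47/9) = (-4079/1800)/(385/72) = -4079/9625 ≈ -0.424.

μ̂_MAP = -0.424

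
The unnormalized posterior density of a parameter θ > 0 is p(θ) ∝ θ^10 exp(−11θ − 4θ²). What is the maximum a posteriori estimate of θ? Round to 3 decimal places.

ℓ'(θ) = 10/θ − 11 − 8θ. Setting this to zero and multiplying by θ: 8θ² + 11θ − 10 = 0.
θ = (−11 + √(11² + 4·8·10)) / (2·8) = (−11 + √441) / 16 = (−11 + 21)/16 = 5/8.
ℓ''(θ) = −10/θ² − 8 < 0, confirming a maximum.

θ̂_MAP = 0.625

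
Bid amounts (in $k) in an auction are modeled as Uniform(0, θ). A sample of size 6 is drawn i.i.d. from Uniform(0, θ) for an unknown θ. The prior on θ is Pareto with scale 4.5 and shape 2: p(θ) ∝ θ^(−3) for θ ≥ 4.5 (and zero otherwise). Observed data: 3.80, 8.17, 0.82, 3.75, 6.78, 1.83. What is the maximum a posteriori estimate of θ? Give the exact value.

The Uniform(0, θ) likelihood is θ^(−n) for θ ≥ max(xᵢ), zero otherwise. Here max(xᵢ) = 8.17.
Posterior ∝ θ^(−3) · θ^(−6) = θ^(−9) on θ ≥ max(4.5, 8.17) = 8.17.
This density is strictly decreasing in θ, so the posterior mode lies at the lower boundary of the support.

θ̂_MAP = 8.17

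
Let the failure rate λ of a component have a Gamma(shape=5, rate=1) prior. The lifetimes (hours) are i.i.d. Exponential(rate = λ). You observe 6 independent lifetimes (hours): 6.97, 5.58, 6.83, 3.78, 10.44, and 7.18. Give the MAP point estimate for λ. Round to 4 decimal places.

λ̂_MAP = 0.2393

The Exponential(rate=λ) likelihood is ∝ λ^n e^(−λΣtᵢ). Here n = 6 and Σtᵢ = 6.97 + 5.58 + 6.83 + 3.78 + 10.44 + 7.18 = 40.78.
Posterior ∝ λ^4e^(−1λ) · λ^6e^(−40.78λ) = λ^10e^(−41.78λ), i.e. Gamma(11, 41.78).
Mode = (a−1)/b = 10/41.78 ≈ 0.2393.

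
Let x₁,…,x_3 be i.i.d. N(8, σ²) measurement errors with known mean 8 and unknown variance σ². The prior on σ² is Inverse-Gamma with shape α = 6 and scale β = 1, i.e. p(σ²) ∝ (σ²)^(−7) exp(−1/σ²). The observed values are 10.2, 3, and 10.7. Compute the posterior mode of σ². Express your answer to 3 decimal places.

σ̂²_MAP = 2.302

Sum of squared deviations about the known mean: SS = (10.2−8)² + (3−8)² + (10.7−8)² = 37.13.
The Normal likelihood contributes (σ²)^(−n/2) exp(−SS/(2σ²)), so the posterior is Inverse-Gamma(α + n/2, β + SS/2) = Inverse-Gamma(7.5, 19.565).
The mode of Inverse-Gamma(a, b) is b/(a+1) = 19.565/8.5 ≈ 2.302.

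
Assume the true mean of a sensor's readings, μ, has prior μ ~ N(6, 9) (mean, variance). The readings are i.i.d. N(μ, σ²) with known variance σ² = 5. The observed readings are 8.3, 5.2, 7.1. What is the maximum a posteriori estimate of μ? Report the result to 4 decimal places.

n = 3; x̄ = (8.3 + 5.2 + 7.1)/3 = 20.6/3 = 103/15 ≈ 6.8667.
For a Normal prior and Normal likelihood with known variance, the posterior is Normal; its mode equals its mean, the precision-weighted average.
Prior precision 1/σ₀² = 1/9; data precision n/σ² = 3/5 = 0.6.
μ̂ = ((1/9)·6 + 0.6·(103/15)) / (1/9 + 0.6) = (359/75)/(32/45) = 6.73125 ≈ 6.7313.

μ̂_MAP = 6.7313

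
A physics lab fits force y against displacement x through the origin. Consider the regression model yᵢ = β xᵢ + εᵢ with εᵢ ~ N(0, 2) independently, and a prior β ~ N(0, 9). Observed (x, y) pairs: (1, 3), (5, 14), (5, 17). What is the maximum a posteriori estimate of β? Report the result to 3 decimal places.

β̂_MAP = 3.085

log p(β | y) = −Σ(yᵢ − βxᵢ)²/(2·2) − β²/(2·9) + const.
Setting the derivative to zero: Σxᵢ(yᵢ − βxᵢ)/2 − β/9 = 0, so β = Σxᵢyᵢ / (Σxᵢ² + σ²/τ²).
Σxᵢyᵢ = 1·3 + 5·14 + 5·17 = 158; Σxᵢ² = 51; σ²/τ² = 2/9.
β̂_MAP = 158 / (51 + 2/9) = 158/(461/9) = 1422/461 ≈ 3.085.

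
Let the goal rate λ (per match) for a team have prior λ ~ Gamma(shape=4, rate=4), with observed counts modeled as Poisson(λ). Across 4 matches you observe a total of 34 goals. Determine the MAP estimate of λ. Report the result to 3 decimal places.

λ̂_MAP = 4.625

Σxᵢ = 34, n = 4.
Posterior ∝ λ^3e^(−4λ) · λ^34e^(−4λ) = λ^37e^(−8λ), i.e. Gamma(shape=38, rate=8).
The mode of a Gamma(a, b) with a ≥ 1 (shape–rate) is (a−1)/b = 37/8 ≈ 4.625.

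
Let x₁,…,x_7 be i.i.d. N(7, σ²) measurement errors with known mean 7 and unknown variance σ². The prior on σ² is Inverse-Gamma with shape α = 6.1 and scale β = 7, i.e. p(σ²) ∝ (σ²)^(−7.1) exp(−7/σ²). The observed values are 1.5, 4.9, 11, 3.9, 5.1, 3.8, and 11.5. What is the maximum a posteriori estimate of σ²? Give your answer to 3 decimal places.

Sum of squared deviations about the known mean: SS = (1.5−7)² + (4.9−7)² + (11−7)² + (3.9−7)² + (5.1−7)² + (3.8−7)² + (11.5−7)² = 94.37.
The Normal likelihood contributes (σ²)^(−n/2) exp(−SS/(2σ²)), so the posterior is Inverse-Gamma(α + n/2, β + SS/2) = Inverse-Gamma(9.6, 54.185).
The mode of Inverse-Gamma(a, b) is b/(a+1) = 54.185/10.6 ≈ 5.112.

σ̂²_MAP = 5.112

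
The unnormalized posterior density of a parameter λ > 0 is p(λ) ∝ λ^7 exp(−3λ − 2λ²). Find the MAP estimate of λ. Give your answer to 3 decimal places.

λ̂_MAP = 1.000

ℓ'(λ) = 7/λ − 3 − 4λ. Setting this to zero and multiplying by λ: 4λ² + 3λ − 7 = 0.
λ = (−3 + √(3² + 4·4·7)) / (2·4) = (−3 + √121) / 8 = (−3 + 11)/8 = 1.
ℓ''(λ) = −7/λ² − 4 < 0, confirming a maximum.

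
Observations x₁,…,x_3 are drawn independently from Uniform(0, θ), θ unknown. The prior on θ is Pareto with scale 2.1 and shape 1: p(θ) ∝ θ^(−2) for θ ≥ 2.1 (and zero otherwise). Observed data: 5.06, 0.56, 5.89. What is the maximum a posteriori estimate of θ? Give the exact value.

The Uniform(0, θ) likelihood is θ^(−n) for θ ≥ max(xᵢ), zero otherwise. Here max(xᵢ) = 5.89.
Posterior ∝ θ^(−2) · θ^(−3) = θ^(−5) on θ ≥ max(2.1, 5.89) = 5.89.
This density is strictly decreasing in θ, so the posterior mode lies at the lower boundary of the support.

θ̂_MAP = 5.89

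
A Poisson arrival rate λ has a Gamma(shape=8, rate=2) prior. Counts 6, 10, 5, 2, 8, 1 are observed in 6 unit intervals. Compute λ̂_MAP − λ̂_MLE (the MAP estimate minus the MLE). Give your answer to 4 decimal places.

Σxᵢ = 32. Posterior is Gamma(40, 8); MAP = (40−1)/8 = 39/8 ≈ 4.87500.
MLE = x̄ = 32/6 ≈ 5.33333.
Difference = 39/8 − 32/6 = -11/24 ≈ -0.4583.

MAP − MLE = -0.4583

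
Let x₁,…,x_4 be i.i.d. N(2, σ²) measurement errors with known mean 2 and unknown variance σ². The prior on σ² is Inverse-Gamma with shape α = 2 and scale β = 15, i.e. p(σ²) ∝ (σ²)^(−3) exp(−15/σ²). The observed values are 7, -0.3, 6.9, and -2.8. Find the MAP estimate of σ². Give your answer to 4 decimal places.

Sum of squared deviations about the known mean: SS = (7−2)² + (-0.3−2)² + (6.9−2)² + (-2.8−2)² = 77.34.
The Normal likelihood contributes (σ²)^(−n/2) exp(−SS/(2σ²)), so the posterior is Inverse-Gamma(α + n/2, β + SS/2) = Inverse-Gamma(4, 53.67).
The mode of Inverse-Gamma(a, b) is b/(a+1) = 53.67/5 ≈ 10.7340.

σ̂²_MAP = 10.7340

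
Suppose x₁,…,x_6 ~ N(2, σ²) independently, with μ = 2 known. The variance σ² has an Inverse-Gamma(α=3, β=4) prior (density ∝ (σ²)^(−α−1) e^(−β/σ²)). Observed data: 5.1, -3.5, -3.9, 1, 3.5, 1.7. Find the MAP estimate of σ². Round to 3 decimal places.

σ̂²_MAP = 6.144

Sum of squared deviations about the known mean: SS = (5.1−2)² + (-3.5−2)² + (-3.9−2)² + (1−2)² + (3.5−2)² + (1.7−2)² = 78.01.
The Normal likelihood contributes (σ²)^(−n/2) exp(−SS/(2σ²)), so the posterior is Inverse-Gamma(α + n/2, β + SS/2) = Inverse-Gamma(6, 43.005).
The mode of Inverse-Gamma(a, b) is b/(a+1) = 43.005/7 ≈ 6.144.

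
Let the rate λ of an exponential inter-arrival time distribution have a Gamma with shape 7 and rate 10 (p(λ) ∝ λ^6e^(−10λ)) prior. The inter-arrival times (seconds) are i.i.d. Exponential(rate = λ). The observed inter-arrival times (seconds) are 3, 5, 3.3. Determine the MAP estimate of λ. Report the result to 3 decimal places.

The Exponential(rate=λ) likelihood is ∝ λ^n e^(−λΣtᵢ). Here n = 3 and Σtᵢ = 3 + 5 + 3.3 = 11.3.
Posterior ∝ λ^6e^(−10λ) · λ^3e^(−11.3λ) = λ^9e^(−21.3λ), i.e. Gamma(10, 21.3).
Mode = (a−1)/b = 9/21.3 ≈ 0.423.

λ̂_MAP = 0.423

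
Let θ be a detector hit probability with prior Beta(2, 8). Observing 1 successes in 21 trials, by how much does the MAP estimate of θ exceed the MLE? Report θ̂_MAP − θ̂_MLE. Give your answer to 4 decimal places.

Posterior is Beta(3, 28); MAP = (3−1)/(31−2) = 2/29 ≈ 0.06897.
MLE ignores the prior: θ̂_MLE = k/n = 1/21 ≈ 0.04762.
Difference = 2/29 − 1/21 = 13/609 ≈ 0.0213.

MAP − MLE = 0.0213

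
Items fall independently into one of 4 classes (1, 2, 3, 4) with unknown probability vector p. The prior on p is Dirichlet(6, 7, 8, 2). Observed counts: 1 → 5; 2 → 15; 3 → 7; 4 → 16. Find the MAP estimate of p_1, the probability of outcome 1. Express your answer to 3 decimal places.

MAP estimate: 0.161

The posterior is Dirichlet(αᵢ + nᵢ) = Dirichlet(11, 22, 15, 18).
For a Dirichlet(a₁,…,a_K) with all aᵢ > 1, the mode has j-th component (aⱼ − 1)/(Σaᵢ − K).
Here Σaᵢ = 66 and K = 4, so p_1 = (11 − 1)/(66 − 4) = 10/62 ≈ 0.161.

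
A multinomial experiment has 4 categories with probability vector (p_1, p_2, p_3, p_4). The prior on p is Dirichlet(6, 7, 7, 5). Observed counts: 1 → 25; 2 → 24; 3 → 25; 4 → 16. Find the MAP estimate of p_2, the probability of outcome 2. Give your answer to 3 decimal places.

The posterior is Dirichlet(αᵢ + nᵢ) = Dirichlet(31, 31, 32, 21).
For a Dirichlet(a₁,…,a_K) with all aᵢ > 1, the mode has j-th component (aⱼ − 1)/(Σaᵢ − K).
Here Σaᵢ = 115 and K = 4, so p_2 = (31 − 1)/(115 − 4) = 30/111 ≈ 0.270.

MAP estimate: 0.270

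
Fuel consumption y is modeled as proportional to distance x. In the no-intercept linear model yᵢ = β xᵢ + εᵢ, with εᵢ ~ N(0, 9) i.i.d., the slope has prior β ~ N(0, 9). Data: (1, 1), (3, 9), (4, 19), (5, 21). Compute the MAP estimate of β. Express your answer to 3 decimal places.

β̂_MAP = 4.019

log p(β | y) = −Σ(yᵢ − βxᵢ)²/(2·9) − β²/(2·9) + const.
Setting the derivative to zero: Σxᵢ(yᵢ − βxᵢ)/9 − β/9 = 0, so β = Σxᵢyᵢ / (Σxᵢ² + σ²/τ²).
Σxᵢyᵢ = 1·1 + 3·9 + 4·19 + 5·21 = 209; Σxᵢ² = 51; σ²/τ² = 1.
β̂_MAP = 209 / (51 + 1) = 209/52 ≈ 4.019.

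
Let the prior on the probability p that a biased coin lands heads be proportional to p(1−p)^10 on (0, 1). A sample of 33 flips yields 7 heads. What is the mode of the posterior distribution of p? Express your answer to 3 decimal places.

p̂_MAP = 0.182

The prior density ∝ p(1−p)^10 is the kernel of Beta(2, 11).
Data: 7 successes in 33 trials. The binomial likelihood contributes p^7(1−p)^26, so the posterior is Beta(2+7, 11+26) = Beta(9, 37).
For Beta(a, b) with a, b > 1 the mode is (a−1)/(a+b−2) = 8/44 ≈ 0.182.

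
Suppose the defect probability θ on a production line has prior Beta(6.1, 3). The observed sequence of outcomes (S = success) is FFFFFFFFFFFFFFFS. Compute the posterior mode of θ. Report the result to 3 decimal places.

θ̂_MAP = 0.264

Prior: Beta(6.1, 3).
Data: 1 success in 16 trials (from the sequence). The binomial likelihood contributes θ(1−θ)^15, so the posterior is Beta(6.1+1, 3+15) = Beta(7.1, 18).
For Beta(a, b) with a, b > 1 the mode is (a−1)/(a+b−2) = 6.1/23.1 ≈ 0.264.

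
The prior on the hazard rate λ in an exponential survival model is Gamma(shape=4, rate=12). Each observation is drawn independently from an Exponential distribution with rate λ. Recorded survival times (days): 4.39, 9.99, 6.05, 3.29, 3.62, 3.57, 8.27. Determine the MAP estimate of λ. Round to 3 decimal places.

λ̂_MAP = 0.195

The Exponential(rate=λ) likelihood is ∝ λ^n e^(−λΣtᵢ). Here n = 7 and Σtᵢ = 4.39 + 9.99 + 6.05 + 3.29 + 3.62 + 3.57 + 8.27 = 39.18.
Posterior ∝ λ^3e^(−12λ) · λ^7e^(−39.18λ) = λ^10e^(−51.18λ), i.e. Gamma(11, 51.18).
Mode = (a−1)/b = 10/51.18 ≈ 0.195.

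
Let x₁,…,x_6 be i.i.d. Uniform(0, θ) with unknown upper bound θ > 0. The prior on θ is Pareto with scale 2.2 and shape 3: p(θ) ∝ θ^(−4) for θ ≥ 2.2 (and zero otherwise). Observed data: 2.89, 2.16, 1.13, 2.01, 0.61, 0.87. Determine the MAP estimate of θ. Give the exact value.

The Uniform(0, θ) likelihood is θ^(−n) for θ ≥ max(xᵢ), zero otherwise. Here max(xᵢ) = 2.89.
Posterior ∝ θ^(−4) · θ^(−6) = θ^(−10) on θ ≥ max(2.2, 2.89) = 2.89.
This density is strictly decreasing in θ, so the posterior mode lies at the lower boundary of the support.

θ̂_MAP = 2.89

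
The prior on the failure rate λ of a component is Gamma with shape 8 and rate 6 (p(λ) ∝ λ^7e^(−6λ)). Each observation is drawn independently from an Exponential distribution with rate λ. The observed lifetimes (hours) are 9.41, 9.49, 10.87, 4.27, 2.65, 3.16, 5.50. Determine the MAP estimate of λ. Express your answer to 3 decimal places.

λ̂_MAP = 0.273

The Exponential(rate=λ) likelihood is ∝ λ^n e^(−λΣtᵢ). Here n = 7 and Σtᵢ = 9.41 + 9.49 + 10.87 + 4.27 + 2.65 + 3.16 + 5.50 = 45.35.
Posterior ∝ λ^7e^(−6λ) · λ^7e^(−45.35λ) = λ^14e^(−51.35λ), i.e. Gamma(15, 51.35).
Mode = (a−1)/b = 14/51.35 ≈ 0.273.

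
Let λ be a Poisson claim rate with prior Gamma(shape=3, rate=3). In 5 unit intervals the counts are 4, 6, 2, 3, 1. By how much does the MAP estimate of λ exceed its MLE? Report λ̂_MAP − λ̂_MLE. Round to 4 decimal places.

MAP − MLE = -0.9500

Σxᵢ = 16. Posterior is Gamma(19, 8); MAP = (19−1)/8 = 18/8 ≈ 2.25000.
MLE = x̄ = 16/5 ≈ 3.20000.
Difference = 18/8 − 16/5 = -19/20 ≈ -0.9500.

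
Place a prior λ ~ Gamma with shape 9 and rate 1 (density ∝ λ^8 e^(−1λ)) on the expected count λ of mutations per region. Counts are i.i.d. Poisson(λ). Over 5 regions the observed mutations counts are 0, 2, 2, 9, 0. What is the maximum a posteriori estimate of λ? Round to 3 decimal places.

λ̂_MAP = 3.500

Σxᵢ = 0+2+2+9+0 = 13, with n = 5.
Posterior ∝ λ^8e^(−1λ) · λ^13e^(−5λ) = λ^21e^(−6λ), i.e. Gamma(shape=22, rate=6).
The mode of a Gamma(a, b) with a ≥ 1 (shape–rate) is (a−1)/b = 21/6 ≈ 3.500.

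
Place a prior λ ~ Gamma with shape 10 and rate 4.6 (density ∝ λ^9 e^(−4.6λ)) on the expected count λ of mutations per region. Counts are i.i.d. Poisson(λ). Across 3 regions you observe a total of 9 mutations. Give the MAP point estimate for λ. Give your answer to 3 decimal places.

λ̂_MAP = 2.368

Σxᵢ = 9, n = 3.
Posterior ∝ λ^9e^(−4.6λ) · λ^9e^(−3λ) = λ^18e^(−7.6λ), i.e. Gamma(shape=19, rate=7.6).
The mode of a Gamma(a, b) with a ≥ 1 (shape–rate) is (a−1)/b = 18/7.6 ≈ 2.368.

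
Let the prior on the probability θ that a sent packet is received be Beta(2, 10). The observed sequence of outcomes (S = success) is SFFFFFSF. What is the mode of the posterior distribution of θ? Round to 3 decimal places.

θ̂_MAP = 0.167

Prior: Beta(2, 10).
Data: 2 successes in 8 trials (from the sequence). The binomial likelihood contributes θ^2(1−θ)^6, so the posterior is Beta(2+2, 10+6) = Beta(4, 16).
For Beta(a, b) with a, b > 1 the mode is (a−1)/(a+b−2) = 3/18 ≈ 0.167.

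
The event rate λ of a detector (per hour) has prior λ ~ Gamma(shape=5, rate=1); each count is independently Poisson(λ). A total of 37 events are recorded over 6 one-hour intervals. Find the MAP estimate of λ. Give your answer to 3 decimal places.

Σxᵢ = 37, n = 6.
Posterior ∝ λ^4e^(−1λ) · λ^37e^(−6λ) = λ^41e^(−7λ), i.e. Gamma(shape=42, rate=7).
The mode of a Gamma(a, b) with a ≥ 1 (shape–rate) is (a−1)/b = 41/7 ≈ 5.857.

λ̂_MAP = 5.857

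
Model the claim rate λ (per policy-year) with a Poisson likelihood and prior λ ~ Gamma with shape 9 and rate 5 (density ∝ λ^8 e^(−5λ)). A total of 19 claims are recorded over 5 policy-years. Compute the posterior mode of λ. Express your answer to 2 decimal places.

Σxᵢ = 19, n = 5.
Posterior ∝ λ^8e^(−5λ) · λ^19e^(−5λ) = λ^27e^(−10λ), i.e. Gamma(shape=28, rate=10).
The mode of a Gamma(a, b) with a ≥ 1 (shape–rate) is (a−1)/b = 27/10 ≈ 2.70.

λ̂_MAP = 2.70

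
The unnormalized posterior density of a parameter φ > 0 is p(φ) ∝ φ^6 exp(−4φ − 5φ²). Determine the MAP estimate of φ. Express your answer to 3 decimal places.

ℓ'(φ) = 6/φ − 4 − 10φ. Setting this to zero and multiplying by φ: 10φ² + 4φ − 6 = 0.
φ = (−4 + √(4² + 4·10·6)) / (2·10) = (−4 + √256) / 20 = (−4 + 16)/20 = 3/5.
ℓ''(φ) = −6/φ² − 10 < 0, confirming a maximum.

φ̂_MAP = 0.600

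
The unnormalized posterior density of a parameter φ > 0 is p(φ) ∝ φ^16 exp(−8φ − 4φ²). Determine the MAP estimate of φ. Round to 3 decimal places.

φ̂_MAP = 1.000

ℓ'(φ) = 16/φ − 8 − 8φ. Setting this to zero and multiplying by φ: 8φ² + 8φ − 16 = 0.
φ = (−8 + √(8² + 4·8·16)) / (2·8) = (−8 + √576) / 16 = (−8 + 24)/16 = 1.
ℓ''(φ) = −16/φ² − 8 < 0, confirming a maximum.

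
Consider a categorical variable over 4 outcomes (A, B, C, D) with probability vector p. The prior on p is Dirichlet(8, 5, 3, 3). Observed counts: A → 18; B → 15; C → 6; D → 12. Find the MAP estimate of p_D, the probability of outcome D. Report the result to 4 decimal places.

MAP estimate of p_D = 0.2121

The posterior is Dirichlet(αᵢ + nᵢ) = Dirichlet(26, 20, 9, 15).
For a Dirichlet(a₁,…,a_K) with all aᵢ > 1, the mode has j-th component (aⱼ − 1)/(Σaᵢ − K).
Here Σaᵢ = 70 and K = 4, so p_D = (15 − 1)/(70 − 4) = 14/66 ≈ 0.2121.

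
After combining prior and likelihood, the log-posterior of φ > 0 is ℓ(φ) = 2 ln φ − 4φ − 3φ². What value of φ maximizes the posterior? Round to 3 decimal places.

φ̂_MAP = 0.333

ℓ'(φ) = 2/φ − 4 − 6φ. Setting this to zero and multiplying by φ: 6φ² + 4φ − 2 = 0.
φ = (−4 + √(4² + 4·6·2)) / (2·6) = (−4 + √64) / 12 = (−4 + 8)/12 = 1/3.
ℓ''(φ) = −2/φ² − 6 < 0, confirming a maximum.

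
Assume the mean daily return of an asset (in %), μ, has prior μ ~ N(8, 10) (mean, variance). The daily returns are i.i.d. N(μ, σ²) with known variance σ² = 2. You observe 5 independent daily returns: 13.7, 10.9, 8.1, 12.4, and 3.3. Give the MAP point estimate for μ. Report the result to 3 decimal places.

μ̂_MAP = 9.615

n = 5; x̄ = (13.7 + 10.9 + 8.1 + 12.4 + 3.3)/5 = 48.4/5 = 9.68.
For a Normal prior and Normal likelihood with known variance, the posterior is Normal; its mode equals its mean, the precision-weighted average.
Prior precision 1/σ₀² = 1/10 = 0.1; data precision n/σ² = 5/2 = 2.5.
μ̂ = (0.1·8 + 2.5·9.68) / (0.1 + 2.5) = 25/2.6 = 125/13 ≈ 9.615.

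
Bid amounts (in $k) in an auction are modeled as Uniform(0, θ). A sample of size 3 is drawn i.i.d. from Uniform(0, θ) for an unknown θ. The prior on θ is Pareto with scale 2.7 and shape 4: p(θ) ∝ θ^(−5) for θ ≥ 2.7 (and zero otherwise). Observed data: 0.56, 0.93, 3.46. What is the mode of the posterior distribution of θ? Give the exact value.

The Uniform(0, θ) likelihood is θ^(−n) for θ ≥ max(xᵢ), zero otherwise. Here max(xᵢ) = 3.46.
Posterior ∝ θ^(−5) · θ^(−3) = θ^(−8) on θ ≥ max(2.7, 3.46) = 3.46.
This density is strictly decreasing in θ, so the posterior mode lies at the lower boundary of the support.

θ̂_MAP = 3.46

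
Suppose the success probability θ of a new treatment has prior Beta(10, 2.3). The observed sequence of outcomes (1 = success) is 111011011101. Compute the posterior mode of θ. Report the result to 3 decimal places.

Prior: Beta(10, 2.3).
Data: 9 successes in 12 trials (from the sequence). The binomial likelihood contributes θ^9(1−θ)^3, so the posterior is Beta(10+9, 2.3+3) = Beta(19, 5.3).
For Beta(a, b) with a, b > 1 the mode is (a−1)/(a+b−2) = 18/22.3 ≈ 0.807.

θ̂_MAP = 0.807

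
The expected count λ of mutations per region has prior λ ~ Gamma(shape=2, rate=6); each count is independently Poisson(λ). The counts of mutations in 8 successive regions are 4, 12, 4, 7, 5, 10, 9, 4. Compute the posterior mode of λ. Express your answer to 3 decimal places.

λ̂_MAP = 4.000

Σxᵢ = 4+12+4+7+5+10+9+4 = 55, with n = 8.
Posterior ∝ λe^(−6λ) · λ^55e^(−8λ) = λ^56e^(−14λ), i.e. Gamma(shape=57, rate=14).
The mode of a Gamma(a, b) with a ≥ 1 (shape–rate) is (a−1)/b = 56/14 ≈ 4.000.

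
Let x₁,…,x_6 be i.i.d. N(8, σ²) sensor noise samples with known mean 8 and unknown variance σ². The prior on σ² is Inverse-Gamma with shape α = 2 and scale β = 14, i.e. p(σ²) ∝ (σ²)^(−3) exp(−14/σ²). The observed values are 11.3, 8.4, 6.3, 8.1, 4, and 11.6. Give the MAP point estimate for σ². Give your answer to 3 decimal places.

Sum of squared deviations about the known mean: SS = (11.3−8)² + (8.4−8)² + (6.3−8)² + (8.1−8)² + (4−8)² + (11.6−8)² = 42.91.
The Normal likelihood contributes (σ²)^(−n/2) exp(−SS/(2σ²)), so the posterior is Inverse-Gamma(α + n/2, β + SS/2) = Inverse-Gamma(5, 35.455).
The mode of Inverse-Gamma(a, b) is b/(a+1) = 35.455/6 ≈ 5.909.

σ̂²_MAP = 5.909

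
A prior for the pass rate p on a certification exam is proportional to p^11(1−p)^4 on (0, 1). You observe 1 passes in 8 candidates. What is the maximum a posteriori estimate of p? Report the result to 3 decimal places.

p̂_MAP = 0.522

The prior density ∝ p^11(1−p)^4 is the kernel of Beta(12, 5).
Data: 1 success in 8 trials. The binomial likelihood contributes p(1−p)^7, so the posterior is Beta(12+1, 5+7) = Beta(13, 12).
For Beta(a, b) with a, b > 1 the mode is (a−1)/(a+b−2) = 12/23 ≈ 0.522.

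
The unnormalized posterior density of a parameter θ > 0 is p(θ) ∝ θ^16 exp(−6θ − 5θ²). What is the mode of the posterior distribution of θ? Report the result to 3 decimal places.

θ̂_MAP = 1.000

ℓ'(θ) = 16/θ − 6 − 10θ. Setting this to zero and multiplying by θ: 10θ² + 6θ − 16 = 0.
θ = (−6 + √(6² + 4·10·16)) / (2·10) = (−6 + √676) / 20 = (−6 + 26)/20 = 1.
ℓ''(θ) = −16/θ² − 10 < 0, confirming a maximum.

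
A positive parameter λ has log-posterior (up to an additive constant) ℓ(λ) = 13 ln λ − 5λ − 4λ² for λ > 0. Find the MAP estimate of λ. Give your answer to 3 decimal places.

ℓ'(λ) = 13/λ − 5 − 8λ. Setting this to zero and multiplying by λ: 8λ² + 5λ − 13 = 0.
λ = (−5 + √(5² + 4·8·13)) / (2·8) = (−5 + √441) / 16 = (−5 + 21)/16 = 1.
ℓ''(λ) = −13/λ² − 8 < 0, confirming a maximum.

λ̂_MAP = 1.000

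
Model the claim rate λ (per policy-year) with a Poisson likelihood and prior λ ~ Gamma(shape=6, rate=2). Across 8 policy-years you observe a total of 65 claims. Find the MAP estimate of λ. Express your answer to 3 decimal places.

Σxᵢ = 65, n = 8.
Posterior ∝ λ^5e^(−2λ) · λ^65e^(−8λ) = λ^70e^(−10λ), i.e. Gamma(shape=71, rate=10).
The mode of a Gamma(a, b) with a ≥ 1 (shape–rate) is (a−1)/b = 70/10 ≈ 7.000.

λ̂_MAP = 7.000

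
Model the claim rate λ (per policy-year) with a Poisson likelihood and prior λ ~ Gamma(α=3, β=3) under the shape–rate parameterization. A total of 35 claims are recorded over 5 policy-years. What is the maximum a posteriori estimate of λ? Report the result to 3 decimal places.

λ̂_MAP = 4.625

Σxᵢ = 35, n = 5.
Posterior ∝ λ^2e^(−3λ) · λ^35e^(−5λ) = λ^37e^(−8λ), i.e. Gamma(shape=38, rate=8).
The mode of a Gamma(a, b) with a ≥ 1 (shape–rate) is (a−1)/b = 37/8 ≈ 4.625.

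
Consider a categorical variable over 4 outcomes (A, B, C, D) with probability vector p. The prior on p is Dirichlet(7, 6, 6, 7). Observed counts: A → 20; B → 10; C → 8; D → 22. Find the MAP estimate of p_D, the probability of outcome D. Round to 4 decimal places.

MAP estimate of p_D = 0.3415

The posterior is Dirichlet(αᵢ + nᵢ) = Dirichlet(27, 16, 14, 29).
For a Dirichlet(a₁,…,a_K) with all aᵢ > 1, the mode has j-th component (aⱼ − 1)/(Σaᵢ − K).
Here Σaᵢ = 86 and K = 4, so p_D = (29 − 1)/(86 − 4) = 28/82 ≈ 0.3415.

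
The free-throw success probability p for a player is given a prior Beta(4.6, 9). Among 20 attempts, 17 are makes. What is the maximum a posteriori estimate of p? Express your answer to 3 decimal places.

p̂_MAP = 0.652

Prior: Beta(4.6, 9).
Data: 17 successes in 20 trials. The binomial likelihood contributes p^17(1−p)^3, so the posterior is Beta(4.6+17, 9+3) = Beta(21.6, 12).
For Beta(a, b) with a, b > 1 the mode is (a−1)/(a+b−2) = 20.6/31.6 ≈ 0.652.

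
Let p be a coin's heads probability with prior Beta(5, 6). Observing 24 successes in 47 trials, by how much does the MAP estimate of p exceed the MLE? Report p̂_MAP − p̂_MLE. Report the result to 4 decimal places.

MAP − MLE = -0.0106

Posterior is Beta(29, 29); MAP = (29−1)/(58−2) = 28/56 ≈ 0.50000.
MLE ignores the prior: p̂_MLE = k/n = 24/47 ≈ 0.51064.
Difference = 28/56 − 24/47 = -1/94 ≈ -0.0106.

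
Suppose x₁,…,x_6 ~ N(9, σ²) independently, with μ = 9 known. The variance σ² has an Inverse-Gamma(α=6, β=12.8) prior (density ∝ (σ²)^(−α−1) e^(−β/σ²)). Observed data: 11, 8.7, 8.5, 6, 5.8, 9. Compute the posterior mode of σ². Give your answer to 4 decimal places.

σ̂²_MAP = 2.4590

Sum of squared deviations about the known mean: SS = (11−9)² + (8.7−9)² + (8.5−9)² + (6−9)² + (5.8−9)² + (9−9)² = 23.58.
The Normal likelihood contributes (σ²)^(−n/2) exp(−SS/(2σ²)), so the posterior is Inverse-Gamma(α + n/2, β + SS/2) = Inverse-Gamma(9, 24.59).
The mode of Inverse-Gamma(a, b) is b/(a+1) = 24.59/10 ≈ 2.4590.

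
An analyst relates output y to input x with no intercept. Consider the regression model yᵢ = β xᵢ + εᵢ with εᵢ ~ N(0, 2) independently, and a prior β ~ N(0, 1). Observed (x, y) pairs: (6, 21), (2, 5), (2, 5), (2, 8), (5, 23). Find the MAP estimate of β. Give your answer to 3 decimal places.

log p(β | y) = −Σ(yᵢ − βxᵢ)²/(2·2) − β²/(2·1) + const.
Setting the derivative to zero: Σxᵢ(yᵢ − βxᵢ)/2 − β/1 = 0, so β = Σxᵢyᵢ / (Σxᵢ² + σ²/τ²).
Σxᵢyᵢ = 6·21 + 2·5 + 2·5 + 2·8 + 5·23 = 277; Σxᵢ² = 73; σ²/τ² = 2.
β̂_MAP = 277 / (73 + 2) = 277/75 ≈ 3.693.

β̂_MAP = 3.693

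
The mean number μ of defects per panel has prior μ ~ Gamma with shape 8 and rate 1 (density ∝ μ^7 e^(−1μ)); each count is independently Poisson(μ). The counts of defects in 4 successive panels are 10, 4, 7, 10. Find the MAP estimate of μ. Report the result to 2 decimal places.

μ̂_MAP = 7.60

Σxᵢ = 10+4+7+10 = 31, with n = 4.
Posterior ∝ μ^7e^(−1μ) · μ^31e^(−4μ) = μ^38e^(−5μ), i.e. Gamma(shape=39, rate=5).
The mode of a Gamma(a, b) with a ≥ 1 (shape–rate) is (a−1)/b = 38/5 ≈ 7.60.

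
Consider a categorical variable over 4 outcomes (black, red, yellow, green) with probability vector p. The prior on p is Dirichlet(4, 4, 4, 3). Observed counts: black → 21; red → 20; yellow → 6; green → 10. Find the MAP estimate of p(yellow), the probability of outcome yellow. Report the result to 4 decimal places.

MAP estimate of p(yellow) = 0.1324

The posterior is Dirichlet(αᵢ + nᵢ) = Dirichlet(25, 24, 10, 13).
For a Dirichlet(a₁,…,a_K) with all aᵢ > 1, the mode has j-th component (aⱼ − 1)/(Σaᵢ − K).
Here Σaᵢ = 72 and K = 4, so p(yellow) = (10 − 1)/(72 − 4) = 9/68 ≈ 0.1324.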